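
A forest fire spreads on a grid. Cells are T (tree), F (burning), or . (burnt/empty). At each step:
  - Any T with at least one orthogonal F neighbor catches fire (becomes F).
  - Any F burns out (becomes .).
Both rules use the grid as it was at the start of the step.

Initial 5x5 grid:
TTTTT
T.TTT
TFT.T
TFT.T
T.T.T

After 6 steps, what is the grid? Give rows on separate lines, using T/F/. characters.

Step 1: 4 trees catch fire, 2 burn out
  TTTTT
  T.TTT
  F.F.T
  F.F.T
  T.T.T
Step 2: 4 trees catch fire, 4 burn out
  TTTTT
  F.FTT
  ....T
  ....T
  F.F.T
Step 3: 3 trees catch fire, 4 burn out
  FTFTT
  ...FT
  ....T
  ....T
  ....T
Step 4: 3 trees catch fire, 3 burn out
  .F.FT
  ....F
  ....T
  ....T
  ....T
Step 5: 2 trees catch fire, 3 burn out
  ....F
  .....
  ....F
  ....T
  ....T
Step 6: 1 trees catch fire, 2 burn out
  .....
  .....
  .....
  ....F
  ....T

.....
.....
.....
....F
....T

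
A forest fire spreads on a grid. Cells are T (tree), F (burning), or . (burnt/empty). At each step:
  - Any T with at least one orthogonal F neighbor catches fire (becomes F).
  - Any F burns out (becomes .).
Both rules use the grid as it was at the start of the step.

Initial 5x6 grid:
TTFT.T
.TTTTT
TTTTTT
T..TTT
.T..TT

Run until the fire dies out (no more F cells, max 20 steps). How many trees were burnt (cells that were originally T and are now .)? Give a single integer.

Answer: 21

Derivation:
Step 1: +3 fires, +1 burnt (F count now 3)
Step 2: +4 fires, +3 burnt (F count now 4)
Step 3: +3 fires, +4 burnt (F count now 3)
Step 4: +4 fires, +3 burnt (F count now 4)
Step 5: +4 fires, +4 burnt (F count now 4)
Step 6: +2 fires, +4 burnt (F count now 2)
Step 7: +1 fires, +2 burnt (F count now 1)
Step 8: +0 fires, +1 burnt (F count now 0)
Fire out after step 8
Initially T: 22, now '.': 29
Total burnt (originally-T cells now '.'): 21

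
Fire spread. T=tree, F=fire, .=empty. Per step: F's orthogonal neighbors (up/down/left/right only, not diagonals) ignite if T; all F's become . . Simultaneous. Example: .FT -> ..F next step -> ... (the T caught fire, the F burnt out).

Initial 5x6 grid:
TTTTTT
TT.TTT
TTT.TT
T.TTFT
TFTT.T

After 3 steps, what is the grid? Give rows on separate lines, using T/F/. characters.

Step 1: 5 trees catch fire, 2 burn out
  TTTTTT
  TT.TTT
  TTT.FT
  T.TF.F
  F.FT.T
Step 2: 6 trees catch fire, 5 burn out
  TTTTTT
  TT.TFT
  TTT..F
  F.F...
  ...F.F
Step 3: 5 trees catch fire, 6 burn out
  TTTTFT
  TT.F.F
  FTF...
  ......
  ......

TTTTFT
TT.F.F
FTF...
......
......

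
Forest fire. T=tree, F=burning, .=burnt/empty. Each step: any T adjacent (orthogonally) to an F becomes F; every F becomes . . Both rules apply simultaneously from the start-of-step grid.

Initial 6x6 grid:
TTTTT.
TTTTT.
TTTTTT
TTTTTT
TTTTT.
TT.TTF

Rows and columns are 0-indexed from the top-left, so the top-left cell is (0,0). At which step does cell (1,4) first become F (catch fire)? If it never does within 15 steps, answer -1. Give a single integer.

Step 1: cell (1,4)='T' (+1 fires, +1 burnt)
Step 2: cell (1,4)='T' (+2 fires, +1 burnt)
Step 3: cell (1,4)='T' (+2 fires, +2 burnt)
Step 4: cell (1,4)='T' (+4 fires, +2 burnt)
Step 5: cell (1,4)='F' (+5 fires, +4 burnt)
  -> target ignites at step 5
Step 6: cell (1,4)='.' (+6 fires, +5 burnt)
Step 7: cell (1,4)='.' (+5 fires, +6 burnt)
Step 8: cell (1,4)='.' (+3 fires, +5 burnt)
Step 9: cell (1,4)='.' (+2 fires, +3 burnt)
Step 10: cell (1,4)='.' (+1 fires, +2 burnt)
Step 11: cell (1,4)='.' (+0 fires, +1 burnt)
  fire out at step 11

5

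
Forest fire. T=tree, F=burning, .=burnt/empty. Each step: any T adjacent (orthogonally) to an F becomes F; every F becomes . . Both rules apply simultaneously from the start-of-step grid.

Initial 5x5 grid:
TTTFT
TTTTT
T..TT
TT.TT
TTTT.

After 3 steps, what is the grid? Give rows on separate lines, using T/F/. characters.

Step 1: 3 trees catch fire, 1 burn out
  TTF.F
  TTTFT
  T..TT
  TT.TT
  TTTT.
Step 2: 4 trees catch fire, 3 burn out
  TF...
  TTF.F
  T..FT
  TT.TT
  TTTT.
Step 3: 4 trees catch fire, 4 burn out
  F....
  TF...
  T...F
  TT.FT
  TTTT.

F....
TF...
T...F
TT.FT
TTTT.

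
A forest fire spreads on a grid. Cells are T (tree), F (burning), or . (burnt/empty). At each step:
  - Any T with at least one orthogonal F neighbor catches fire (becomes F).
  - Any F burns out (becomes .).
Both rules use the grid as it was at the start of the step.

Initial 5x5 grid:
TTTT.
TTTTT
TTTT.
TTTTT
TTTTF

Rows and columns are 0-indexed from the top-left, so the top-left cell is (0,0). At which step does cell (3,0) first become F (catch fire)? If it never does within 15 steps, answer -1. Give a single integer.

Step 1: cell (3,0)='T' (+2 fires, +1 burnt)
Step 2: cell (3,0)='T' (+2 fires, +2 burnt)
Step 3: cell (3,0)='T' (+3 fires, +2 burnt)
Step 4: cell (3,0)='T' (+4 fires, +3 burnt)
Step 5: cell (3,0)='F' (+5 fires, +4 burnt)
  -> target ignites at step 5
Step 6: cell (3,0)='.' (+3 fires, +5 burnt)
Step 7: cell (3,0)='.' (+2 fires, +3 burnt)
Step 8: cell (3,0)='.' (+1 fires, +2 burnt)
Step 9: cell (3,0)='.' (+0 fires, +1 burnt)
  fire out at step 9

5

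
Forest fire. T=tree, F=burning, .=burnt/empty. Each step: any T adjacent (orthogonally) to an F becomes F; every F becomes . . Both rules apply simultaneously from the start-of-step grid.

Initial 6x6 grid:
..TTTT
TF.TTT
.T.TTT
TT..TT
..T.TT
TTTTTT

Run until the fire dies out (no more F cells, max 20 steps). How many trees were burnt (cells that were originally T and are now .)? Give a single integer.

Answer: 4

Derivation:
Step 1: +2 fires, +1 burnt (F count now 2)
Step 2: +1 fires, +2 burnt (F count now 1)
Step 3: +1 fires, +1 burnt (F count now 1)
Step 4: +0 fires, +1 burnt (F count now 0)
Fire out after step 4
Initially T: 25, now '.': 15
Total burnt (originally-T cells now '.'): 4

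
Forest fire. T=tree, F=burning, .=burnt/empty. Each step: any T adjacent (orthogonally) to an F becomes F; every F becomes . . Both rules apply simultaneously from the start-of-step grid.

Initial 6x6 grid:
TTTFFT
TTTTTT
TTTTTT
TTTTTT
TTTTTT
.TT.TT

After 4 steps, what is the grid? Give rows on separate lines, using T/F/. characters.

Step 1: 4 trees catch fire, 2 burn out
  TTF..F
  TTTFFT
  TTTTTT
  TTTTTT
  TTTTTT
  .TT.TT
Step 2: 5 trees catch fire, 4 burn out
  TF....
  TTF..F
  TTTFFT
  TTTTTT
  TTTTTT
  .TT.TT
Step 3: 6 trees catch fire, 5 burn out
  F.....
  TF....
  TTF..F
  TTTFFT
  TTTTTT
  .TT.TT
Step 4: 6 trees catch fire, 6 burn out
  ......
  F.....
  TF....
  TTF..F
  TTTFFT
  .TT.TT

......
F.....
TF....
TTF..F
TTTFFT
.TT.TT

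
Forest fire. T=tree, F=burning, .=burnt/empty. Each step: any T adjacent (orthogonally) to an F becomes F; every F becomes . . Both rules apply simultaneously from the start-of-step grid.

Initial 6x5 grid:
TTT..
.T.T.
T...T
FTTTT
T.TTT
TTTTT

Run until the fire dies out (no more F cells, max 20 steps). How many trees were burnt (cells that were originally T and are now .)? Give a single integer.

Answer: 15

Derivation:
Step 1: +3 fires, +1 burnt (F count now 3)
Step 2: +2 fires, +3 burnt (F count now 2)
Step 3: +3 fires, +2 burnt (F count now 3)
Step 4: +3 fires, +3 burnt (F count now 3)
Step 5: +3 fires, +3 burnt (F count now 3)
Step 6: +1 fires, +3 burnt (F count now 1)
Step 7: +0 fires, +1 burnt (F count now 0)
Fire out after step 7
Initially T: 20, now '.': 25
Total burnt (originally-T cells now '.'): 15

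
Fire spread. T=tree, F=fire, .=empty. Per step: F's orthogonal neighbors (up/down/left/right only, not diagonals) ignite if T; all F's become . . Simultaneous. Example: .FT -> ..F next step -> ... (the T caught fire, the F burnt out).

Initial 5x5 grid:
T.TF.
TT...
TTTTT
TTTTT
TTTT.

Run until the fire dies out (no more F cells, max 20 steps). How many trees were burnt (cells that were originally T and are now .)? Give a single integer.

Answer: 1

Derivation:
Step 1: +1 fires, +1 burnt (F count now 1)
Step 2: +0 fires, +1 burnt (F count now 0)
Fire out after step 2
Initially T: 18, now '.': 8
Total burnt (originally-T cells now '.'): 1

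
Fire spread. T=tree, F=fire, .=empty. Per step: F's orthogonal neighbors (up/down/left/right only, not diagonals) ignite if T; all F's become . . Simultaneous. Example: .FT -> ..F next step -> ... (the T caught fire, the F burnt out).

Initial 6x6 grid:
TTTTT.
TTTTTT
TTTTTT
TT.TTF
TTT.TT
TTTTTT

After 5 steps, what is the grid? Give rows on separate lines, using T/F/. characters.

Step 1: 3 trees catch fire, 1 burn out
  TTTTT.
  TTTTTT
  TTTTTF
  TT.TF.
  TTT.TF
  TTTTTT
Step 2: 5 trees catch fire, 3 burn out
  TTTTT.
  TTTTTF
  TTTTF.
  TT.F..
  TTT.F.
  TTTTTF
Step 3: 3 trees catch fire, 5 burn out
  TTTTT.
  TTTTF.
  TTTF..
  TT....
  TTT...
  TTTTF.
Step 4: 4 trees catch fire, 3 burn out
  TTTTF.
  TTTF..
  TTF...
  TT....
  TTT...
  TTTF..
Step 5: 4 trees catch fire, 4 burn out
  TTTF..
  TTF...
  TF....
  TT....
  TTT...
  TTF...

TTTF..
TTF...
TF....
TT....
TTT...
TTF...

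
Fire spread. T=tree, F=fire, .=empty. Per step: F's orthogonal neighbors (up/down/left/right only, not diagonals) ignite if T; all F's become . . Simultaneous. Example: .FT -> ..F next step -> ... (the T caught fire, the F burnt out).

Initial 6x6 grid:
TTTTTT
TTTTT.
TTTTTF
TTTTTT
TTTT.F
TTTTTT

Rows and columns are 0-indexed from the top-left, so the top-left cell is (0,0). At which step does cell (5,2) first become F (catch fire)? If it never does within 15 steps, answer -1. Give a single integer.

Step 1: cell (5,2)='T' (+3 fires, +2 burnt)
Step 2: cell (5,2)='T' (+4 fires, +3 burnt)
Step 3: cell (5,2)='T' (+5 fires, +4 burnt)
Step 4: cell (5,2)='F' (+7 fires, +5 burnt)
  -> target ignites at step 4
Step 5: cell (5,2)='.' (+6 fires, +7 burnt)
Step 6: cell (5,2)='.' (+5 fires, +6 burnt)
Step 7: cell (5,2)='.' (+2 fires, +5 burnt)
Step 8: cell (5,2)='.' (+0 fires, +2 burnt)
  fire out at step 8

4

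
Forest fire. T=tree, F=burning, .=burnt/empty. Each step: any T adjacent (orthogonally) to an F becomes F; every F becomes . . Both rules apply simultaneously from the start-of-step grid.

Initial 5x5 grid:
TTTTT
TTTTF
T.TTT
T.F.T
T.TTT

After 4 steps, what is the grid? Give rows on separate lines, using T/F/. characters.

Step 1: 5 trees catch fire, 2 burn out
  TTTTF
  TTTF.
  T.FTF
  T...T
  T.FTT
Step 2: 5 trees catch fire, 5 burn out
  TTTF.
  TTF..
  T..F.
  T...F
  T..FT
Step 3: 3 trees catch fire, 5 burn out
  TTF..
  TF...
  T....
  T....
  T...F
Step 4: 2 trees catch fire, 3 burn out
  TF...
  F....
  T....
  T....
  T....

TF...
F....
T....
T....
T....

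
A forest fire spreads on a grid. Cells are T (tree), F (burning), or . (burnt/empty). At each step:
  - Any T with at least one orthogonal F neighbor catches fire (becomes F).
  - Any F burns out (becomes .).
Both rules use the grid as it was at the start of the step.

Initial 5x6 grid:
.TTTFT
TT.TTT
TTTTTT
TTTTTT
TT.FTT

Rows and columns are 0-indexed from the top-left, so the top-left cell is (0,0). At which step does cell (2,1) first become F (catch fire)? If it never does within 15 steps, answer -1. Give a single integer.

Step 1: cell (2,1)='T' (+5 fires, +2 burnt)
Step 2: cell (2,1)='T' (+8 fires, +5 burnt)
Step 3: cell (2,1)='T' (+5 fires, +8 burnt)
Step 4: cell (2,1)='F' (+4 fires, +5 burnt)
  -> target ignites at step 4
Step 5: cell (2,1)='.' (+3 fires, +4 burnt)
Step 6: cell (2,1)='.' (+0 fires, +3 burnt)
  fire out at step 6

4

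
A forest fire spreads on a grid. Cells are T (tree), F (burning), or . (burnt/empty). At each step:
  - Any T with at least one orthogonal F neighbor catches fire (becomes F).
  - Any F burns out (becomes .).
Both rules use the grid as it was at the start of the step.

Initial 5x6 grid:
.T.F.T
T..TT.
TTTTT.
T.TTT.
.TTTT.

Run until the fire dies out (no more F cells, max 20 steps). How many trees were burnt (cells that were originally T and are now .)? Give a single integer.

Step 1: +1 fires, +1 burnt (F count now 1)
Step 2: +2 fires, +1 burnt (F count now 2)
Step 3: +3 fires, +2 burnt (F count now 3)
Step 4: +4 fires, +3 burnt (F count now 4)
Step 5: +3 fires, +4 burnt (F count now 3)
Step 6: +3 fires, +3 burnt (F count now 3)
Step 7: +0 fires, +3 burnt (F count now 0)
Fire out after step 7
Initially T: 18, now '.': 28
Total burnt (originally-T cells now '.'): 16

Answer: 16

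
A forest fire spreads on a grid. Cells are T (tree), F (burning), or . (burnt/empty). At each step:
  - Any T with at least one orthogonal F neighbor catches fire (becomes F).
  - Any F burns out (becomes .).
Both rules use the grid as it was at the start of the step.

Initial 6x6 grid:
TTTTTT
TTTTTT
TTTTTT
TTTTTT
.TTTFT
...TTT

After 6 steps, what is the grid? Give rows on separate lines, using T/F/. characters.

Step 1: 4 trees catch fire, 1 burn out
  TTTTTT
  TTTTTT
  TTTTTT
  TTTTFT
  .TTF.F
  ...TFT
Step 2: 6 trees catch fire, 4 burn out
  TTTTTT
  TTTTTT
  TTTTFT
  TTTF.F
  .TF...
  ...F.F
Step 3: 5 trees catch fire, 6 burn out
  TTTTTT
  TTTTFT
  TTTF.F
  TTF...
  .F....
  ......
Step 4: 5 trees catch fire, 5 burn out
  TTTTFT
  TTTF.F
  TTF...
  TF....
  ......
  ......
Step 5: 5 trees catch fire, 5 burn out
  TTTF.F
  TTF...
  TF....
  F.....
  ......
  ......
Step 6: 3 trees catch fire, 5 burn out
  TTF...
  TF....
  F.....
  ......
  ......
  ......

TTF...
TF....
F.....
......
......
......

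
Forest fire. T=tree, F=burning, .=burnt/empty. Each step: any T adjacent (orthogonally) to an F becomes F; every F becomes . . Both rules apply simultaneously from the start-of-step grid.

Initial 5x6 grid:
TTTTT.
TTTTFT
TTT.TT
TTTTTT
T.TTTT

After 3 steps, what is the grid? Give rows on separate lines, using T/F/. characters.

Step 1: 4 trees catch fire, 1 burn out
  TTTTF.
  TTTF.F
  TTT.FT
  TTTTTT
  T.TTTT
Step 2: 4 trees catch fire, 4 burn out
  TTTF..
  TTF...
  TTT..F
  TTTTFT
  T.TTTT
Step 3: 6 trees catch fire, 4 burn out
  TTF...
  TF....
  TTF...
  TTTF.F
  T.TTFT

TTF...
TF....
TTF...
TTTF.F
T.TTFT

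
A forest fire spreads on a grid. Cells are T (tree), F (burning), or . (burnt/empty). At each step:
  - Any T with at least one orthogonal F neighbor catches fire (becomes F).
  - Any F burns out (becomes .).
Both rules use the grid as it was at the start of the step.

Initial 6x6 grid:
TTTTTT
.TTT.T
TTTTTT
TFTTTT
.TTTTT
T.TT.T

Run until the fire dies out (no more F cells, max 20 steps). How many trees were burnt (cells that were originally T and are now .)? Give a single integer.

Answer: 29

Derivation:
Step 1: +4 fires, +1 burnt (F count now 4)
Step 2: +5 fires, +4 burnt (F count now 5)
Step 3: +6 fires, +5 burnt (F count now 6)
Step 4: +7 fires, +6 burnt (F count now 7)
Step 5: +3 fires, +7 burnt (F count now 3)
Step 6: +3 fires, +3 burnt (F count now 3)
Step 7: +1 fires, +3 burnt (F count now 1)
Step 8: +0 fires, +1 burnt (F count now 0)
Fire out after step 8
Initially T: 30, now '.': 35
Total burnt (originally-T cells now '.'): 29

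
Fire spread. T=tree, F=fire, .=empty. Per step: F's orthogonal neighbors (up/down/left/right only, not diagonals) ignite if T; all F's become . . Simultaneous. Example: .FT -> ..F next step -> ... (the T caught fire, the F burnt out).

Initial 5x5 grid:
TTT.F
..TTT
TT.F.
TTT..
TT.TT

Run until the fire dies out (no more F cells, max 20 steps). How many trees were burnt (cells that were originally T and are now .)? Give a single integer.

Answer: 6

Derivation:
Step 1: +2 fires, +2 burnt (F count now 2)
Step 2: +1 fires, +2 burnt (F count now 1)
Step 3: +1 fires, +1 burnt (F count now 1)
Step 4: +1 fires, +1 burnt (F count now 1)
Step 5: +1 fires, +1 burnt (F count now 1)
Step 6: +0 fires, +1 burnt (F count now 0)
Fire out after step 6
Initially T: 15, now '.': 16
Total burnt (originally-T cells now '.'): 6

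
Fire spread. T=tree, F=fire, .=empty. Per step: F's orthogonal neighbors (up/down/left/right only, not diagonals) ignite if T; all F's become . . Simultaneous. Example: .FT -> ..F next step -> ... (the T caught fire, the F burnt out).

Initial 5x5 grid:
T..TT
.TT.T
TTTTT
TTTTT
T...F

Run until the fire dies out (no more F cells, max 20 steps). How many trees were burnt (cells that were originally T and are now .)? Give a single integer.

Step 1: +1 fires, +1 burnt (F count now 1)
Step 2: +2 fires, +1 burnt (F count now 2)
Step 3: +3 fires, +2 burnt (F count now 3)
Step 4: +3 fires, +3 burnt (F count now 3)
Step 5: +4 fires, +3 burnt (F count now 4)
Step 6: +3 fires, +4 burnt (F count now 3)
Step 7: +0 fires, +3 burnt (F count now 0)
Fire out after step 7
Initially T: 17, now '.': 24
Total burnt (originally-T cells now '.'): 16

Answer: 16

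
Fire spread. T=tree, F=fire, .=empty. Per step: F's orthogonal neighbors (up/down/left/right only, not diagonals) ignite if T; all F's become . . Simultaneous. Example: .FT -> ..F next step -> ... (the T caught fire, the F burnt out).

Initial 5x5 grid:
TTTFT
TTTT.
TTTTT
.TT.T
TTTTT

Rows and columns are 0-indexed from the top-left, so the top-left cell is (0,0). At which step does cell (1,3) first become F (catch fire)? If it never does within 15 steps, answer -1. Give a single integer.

Step 1: cell (1,3)='F' (+3 fires, +1 burnt)
  -> target ignites at step 1
Step 2: cell (1,3)='.' (+3 fires, +3 burnt)
Step 3: cell (1,3)='.' (+4 fires, +3 burnt)
Step 4: cell (1,3)='.' (+4 fires, +4 burnt)
Step 5: cell (1,3)='.' (+4 fires, +4 burnt)
Step 6: cell (1,3)='.' (+2 fires, +4 burnt)
Step 7: cell (1,3)='.' (+1 fires, +2 burnt)
Step 8: cell (1,3)='.' (+0 fires, +1 burnt)
  fire out at step 8

1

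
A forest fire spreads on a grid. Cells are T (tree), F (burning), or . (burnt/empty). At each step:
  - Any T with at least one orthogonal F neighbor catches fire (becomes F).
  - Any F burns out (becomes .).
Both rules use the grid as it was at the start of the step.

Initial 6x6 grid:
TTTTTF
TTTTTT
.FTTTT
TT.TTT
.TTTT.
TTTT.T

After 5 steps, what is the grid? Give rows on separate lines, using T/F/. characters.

Step 1: 5 trees catch fire, 2 burn out
  TTTTF.
  TFTTTF
  ..FTTT
  TF.TTT
  .TTTT.
  TTTT.T
Step 2: 9 trees catch fire, 5 burn out
  TFTF..
  F.FTF.
  ...FTF
  F..TTT
  .FTTT.
  TTTT.T
Step 3: 8 trees catch fire, 9 burn out
  F.F...
  ...F..
  ....F.
  ...FTF
  ..FTT.
  TFTT.T
Step 4: 4 trees catch fire, 8 burn out
  ......
  ......
  ......
  ....F.
  ...FT.
  F.FT.T
Step 5: 2 trees catch fire, 4 burn out
  ......
  ......
  ......
  ......
  ....F.
  ...F.T

......
......
......
......
....F.
...F.T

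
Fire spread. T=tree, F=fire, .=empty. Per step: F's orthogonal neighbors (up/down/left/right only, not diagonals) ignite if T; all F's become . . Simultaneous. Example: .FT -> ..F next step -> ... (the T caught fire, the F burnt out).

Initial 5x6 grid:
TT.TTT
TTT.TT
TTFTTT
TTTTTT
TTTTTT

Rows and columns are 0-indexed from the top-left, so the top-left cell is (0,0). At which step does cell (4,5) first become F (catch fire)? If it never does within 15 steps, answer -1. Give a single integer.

Step 1: cell (4,5)='T' (+4 fires, +1 burnt)
Step 2: cell (4,5)='T' (+6 fires, +4 burnt)
Step 3: cell (4,5)='T' (+8 fires, +6 burnt)
Step 4: cell (4,5)='T' (+6 fires, +8 burnt)
Step 5: cell (4,5)='F' (+3 fires, +6 burnt)
  -> target ignites at step 5
Step 6: cell (4,5)='.' (+0 fires, +3 burnt)
  fire out at step 6

5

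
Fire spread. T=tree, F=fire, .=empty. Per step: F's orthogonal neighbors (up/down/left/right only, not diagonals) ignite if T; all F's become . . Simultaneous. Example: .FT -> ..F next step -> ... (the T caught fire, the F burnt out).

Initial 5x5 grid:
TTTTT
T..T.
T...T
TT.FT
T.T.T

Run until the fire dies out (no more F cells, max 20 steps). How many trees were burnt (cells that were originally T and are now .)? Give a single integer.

Step 1: +1 fires, +1 burnt (F count now 1)
Step 2: +2 fires, +1 burnt (F count now 2)
Step 3: +0 fires, +2 burnt (F count now 0)
Fire out after step 3
Initially T: 15, now '.': 13
Total burnt (originally-T cells now '.'): 3

Answer: 3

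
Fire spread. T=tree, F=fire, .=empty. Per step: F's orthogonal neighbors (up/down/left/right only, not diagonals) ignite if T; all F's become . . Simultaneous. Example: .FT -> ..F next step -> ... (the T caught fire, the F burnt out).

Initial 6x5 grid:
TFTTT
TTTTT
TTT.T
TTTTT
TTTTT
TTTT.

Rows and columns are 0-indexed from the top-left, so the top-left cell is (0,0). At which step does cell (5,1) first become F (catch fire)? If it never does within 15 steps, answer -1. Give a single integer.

Step 1: cell (5,1)='T' (+3 fires, +1 burnt)
Step 2: cell (5,1)='T' (+4 fires, +3 burnt)
Step 3: cell (5,1)='T' (+5 fires, +4 burnt)
Step 4: cell (5,1)='T' (+4 fires, +5 burnt)
Step 5: cell (5,1)='F' (+5 fires, +4 burnt)
  -> target ignites at step 5
Step 6: cell (5,1)='.' (+4 fires, +5 burnt)
Step 7: cell (5,1)='.' (+2 fires, +4 burnt)
Step 8: cell (5,1)='.' (+0 fires, +2 burnt)
  fire out at step 8

5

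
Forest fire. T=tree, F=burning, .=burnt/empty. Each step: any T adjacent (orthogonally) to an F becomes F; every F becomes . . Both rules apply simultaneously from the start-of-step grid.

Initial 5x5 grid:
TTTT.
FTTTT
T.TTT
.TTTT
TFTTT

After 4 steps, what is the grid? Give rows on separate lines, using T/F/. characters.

Step 1: 6 trees catch fire, 2 burn out
  FTTT.
  .FTTT
  F.TTT
  .FTTT
  F.FTT
Step 2: 4 trees catch fire, 6 burn out
  .FTT.
  ..FTT
  ..TTT
  ..FTT
  ...FT
Step 3: 5 trees catch fire, 4 burn out
  ..FT.
  ...FT
  ..FTT
  ...FT
  ....F
Step 4: 4 trees catch fire, 5 burn out
  ...F.
  ....F
  ...FT
  ....F
  .....

...F.
....F
...FT
....F
.....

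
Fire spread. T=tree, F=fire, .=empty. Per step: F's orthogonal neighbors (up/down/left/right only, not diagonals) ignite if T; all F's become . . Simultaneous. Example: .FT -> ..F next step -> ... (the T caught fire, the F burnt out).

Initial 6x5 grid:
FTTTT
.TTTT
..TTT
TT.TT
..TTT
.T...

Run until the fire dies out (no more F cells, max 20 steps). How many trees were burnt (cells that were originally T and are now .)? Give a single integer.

Step 1: +1 fires, +1 burnt (F count now 1)
Step 2: +2 fires, +1 burnt (F count now 2)
Step 3: +2 fires, +2 burnt (F count now 2)
Step 4: +3 fires, +2 burnt (F count now 3)
Step 5: +2 fires, +3 burnt (F count now 2)
Step 6: +2 fires, +2 burnt (F count now 2)
Step 7: +2 fires, +2 burnt (F count now 2)
Step 8: +2 fires, +2 burnt (F count now 2)
Step 9: +0 fires, +2 burnt (F count now 0)
Fire out after step 9
Initially T: 19, now '.': 27
Total burnt (originally-T cells now '.'): 16

Answer: 16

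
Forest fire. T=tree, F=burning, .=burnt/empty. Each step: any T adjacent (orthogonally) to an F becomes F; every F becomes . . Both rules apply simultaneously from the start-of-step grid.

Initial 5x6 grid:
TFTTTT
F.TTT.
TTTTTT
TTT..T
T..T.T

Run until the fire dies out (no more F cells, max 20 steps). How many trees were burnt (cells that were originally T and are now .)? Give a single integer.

Step 1: +3 fires, +2 burnt (F count now 3)
Step 2: +4 fires, +3 burnt (F count now 4)
Step 3: +5 fires, +4 burnt (F count now 5)
Step 4: +4 fires, +5 burnt (F count now 4)
Step 5: +1 fires, +4 burnt (F count now 1)
Step 6: +1 fires, +1 burnt (F count now 1)
Step 7: +1 fires, +1 burnt (F count now 1)
Step 8: +1 fires, +1 burnt (F count now 1)
Step 9: +0 fires, +1 burnt (F count now 0)
Fire out after step 9
Initially T: 21, now '.': 29
Total burnt (originally-T cells now '.'): 20

Answer: 20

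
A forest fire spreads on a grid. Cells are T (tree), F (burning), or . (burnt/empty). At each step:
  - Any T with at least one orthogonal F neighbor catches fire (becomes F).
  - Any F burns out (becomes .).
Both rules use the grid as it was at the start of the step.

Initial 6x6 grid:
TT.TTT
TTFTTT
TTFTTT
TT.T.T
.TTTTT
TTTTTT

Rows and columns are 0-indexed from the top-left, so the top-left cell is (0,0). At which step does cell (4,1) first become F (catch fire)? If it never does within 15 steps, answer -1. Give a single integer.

Step 1: cell (4,1)='T' (+4 fires, +2 burnt)
Step 2: cell (4,1)='T' (+8 fires, +4 burnt)
Step 3: cell (4,1)='F' (+7 fires, +8 burnt)
  -> target ignites at step 3
Step 4: cell (4,1)='.' (+6 fires, +7 burnt)
Step 5: cell (4,1)='.' (+4 fires, +6 burnt)
Step 6: cell (4,1)='.' (+1 fires, +4 burnt)
Step 7: cell (4,1)='.' (+0 fires, +1 burnt)
  fire out at step 7

3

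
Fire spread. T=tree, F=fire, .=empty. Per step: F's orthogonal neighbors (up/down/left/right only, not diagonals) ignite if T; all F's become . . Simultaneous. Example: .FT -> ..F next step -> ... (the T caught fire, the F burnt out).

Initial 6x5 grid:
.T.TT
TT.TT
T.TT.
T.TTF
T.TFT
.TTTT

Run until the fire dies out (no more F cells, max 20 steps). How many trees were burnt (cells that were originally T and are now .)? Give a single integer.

Step 1: +4 fires, +2 burnt (F count now 4)
Step 2: +4 fires, +4 burnt (F count now 4)
Step 3: +3 fires, +4 burnt (F count now 3)
Step 4: +2 fires, +3 burnt (F count now 2)
Step 5: +1 fires, +2 burnt (F count now 1)
Step 6: +0 fires, +1 burnt (F count now 0)
Fire out after step 6
Initially T: 20, now '.': 24
Total burnt (originally-T cells now '.'): 14

Answer: 14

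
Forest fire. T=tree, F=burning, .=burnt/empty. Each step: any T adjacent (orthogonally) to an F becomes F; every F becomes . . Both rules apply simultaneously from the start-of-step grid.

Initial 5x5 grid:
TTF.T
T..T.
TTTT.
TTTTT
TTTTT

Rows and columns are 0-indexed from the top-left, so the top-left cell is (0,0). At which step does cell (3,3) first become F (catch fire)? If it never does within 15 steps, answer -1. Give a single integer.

Step 1: cell (3,3)='T' (+1 fires, +1 burnt)
Step 2: cell (3,3)='T' (+1 fires, +1 burnt)
Step 3: cell (3,3)='T' (+1 fires, +1 burnt)
Step 4: cell (3,3)='T' (+1 fires, +1 burnt)
Step 5: cell (3,3)='T' (+2 fires, +1 burnt)
Step 6: cell (3,3)='T' (+3 fires, +2 burnt)
Step 7: cell (3,3)='T' (+3 fires, +3 burnt)
Step 8: cell (3,3)='F' (+3 fires, +3 burnt)
  -> target ignites at step 8
Step 9: cell (3,3)='.' (+2 fires, +3 burnt)
Step 10: cell (3,3)='.' (+1 fires, +2 burnt)
Step 11: cell (3,3)='.' (+0 fires, +1 burnt)
  fire out at step 11

8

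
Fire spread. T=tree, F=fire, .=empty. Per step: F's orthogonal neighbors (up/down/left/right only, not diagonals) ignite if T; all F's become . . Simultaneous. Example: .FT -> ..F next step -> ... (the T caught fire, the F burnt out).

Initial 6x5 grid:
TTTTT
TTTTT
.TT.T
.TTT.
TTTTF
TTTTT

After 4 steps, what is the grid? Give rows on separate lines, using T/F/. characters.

Step 1: 2 trees catch fire, 1 burn out
  TTTTT
  TTTTT
  .TT.T
  .TTT.
  TTTF.
  TTTTF
Step 2: 3 trees catch fire, 2 burn out
  TTTTT
  TTTTT
  .TT.T
  .TTF.
  TTF..
  TTTF.
Step 3: 3 trees catch fire, 3 burn out
  TTTTT
  TTTTT
  .TT.T
  .TF..
  TF...
  TTF..
Step 4: 4 trees catch fire, 3 burn out
  TTTTT
  TTTTT
  .TF.T
  .F...
  F....
  TF...

TTTTT
TTTTT
.TF.T
.F...
F....
TF...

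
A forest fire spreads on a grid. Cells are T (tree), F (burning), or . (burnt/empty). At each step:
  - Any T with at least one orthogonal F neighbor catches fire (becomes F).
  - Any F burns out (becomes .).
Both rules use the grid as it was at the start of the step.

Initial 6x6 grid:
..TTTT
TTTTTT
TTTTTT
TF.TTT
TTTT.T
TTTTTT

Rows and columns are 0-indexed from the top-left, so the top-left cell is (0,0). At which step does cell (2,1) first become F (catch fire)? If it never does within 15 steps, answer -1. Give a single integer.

Step 1: cell (2,1)='F' (+3 fires, +1 burnt)
  -> target ignites at step 1
Step 2: cell (2,1)='.' (+6 fires, +3 burnt)
Step 3: cell (2,1)='.' (+6 fires, +6 burnt)
Step 4: cell (2,1)='.' (+5 fires, +6 burnt)
Step 5: cell (2,1)='.' (+5 fires, +5 burnt)
Step 6: cell (2,1)='.' (+4 fires, +5 burnt)
Step 7: cell (2,1)='.' (+2 fires, +4 burnt)
Step 8: cell (2,1)='.' (+0 fires, +2 burnt)
  fire out at step 8

1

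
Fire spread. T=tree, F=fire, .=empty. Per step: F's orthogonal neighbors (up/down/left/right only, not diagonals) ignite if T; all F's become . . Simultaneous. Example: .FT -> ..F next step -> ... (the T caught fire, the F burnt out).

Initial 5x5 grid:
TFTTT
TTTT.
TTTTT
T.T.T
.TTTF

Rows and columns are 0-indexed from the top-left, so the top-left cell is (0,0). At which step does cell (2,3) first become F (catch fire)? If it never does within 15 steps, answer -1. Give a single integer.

Step 1: cell (2,3)='T' (+5 fires, +2 burnt)
Step 2: cell (2,3)='T' (+6 fires, +5 burnt)
Step 3: cell (2,3)='F' (+7 fires, +6 burnt)
  -> target ignites at step 3
Step 4: cell (2,3)='.' (+1 fires, +7 burnt)
Step 5: cell (2,3)='.' (+0 fires, +1 burnt)
  fire out at step 5

3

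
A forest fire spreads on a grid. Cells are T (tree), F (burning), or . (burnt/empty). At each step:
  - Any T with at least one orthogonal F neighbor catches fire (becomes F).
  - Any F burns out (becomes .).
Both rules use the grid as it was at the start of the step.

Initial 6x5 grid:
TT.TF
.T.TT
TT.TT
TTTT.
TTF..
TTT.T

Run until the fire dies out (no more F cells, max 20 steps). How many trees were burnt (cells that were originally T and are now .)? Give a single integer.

Answer: 19

Derivation:
Step 1: +5 fires, +2 burnt (F count now 5)
Step 2: +6 fires, +5 burnt (F count now 6)
Step 3: +4 fires, +6 burnt (F count now 4)
Step 4: +2 fires, +4 burnt (F count now 2)
Step 5: +1 fires, +2 burnt (F count now 1)
Step 6: +1 fires, +1 burnt (F count now 1)
Step 7: +0 fires, +1 burnt (F count now 0)
Fire out after step 7
Initially T: 20, now '.': 29
Total burnt (originally-T cells now '.'): 19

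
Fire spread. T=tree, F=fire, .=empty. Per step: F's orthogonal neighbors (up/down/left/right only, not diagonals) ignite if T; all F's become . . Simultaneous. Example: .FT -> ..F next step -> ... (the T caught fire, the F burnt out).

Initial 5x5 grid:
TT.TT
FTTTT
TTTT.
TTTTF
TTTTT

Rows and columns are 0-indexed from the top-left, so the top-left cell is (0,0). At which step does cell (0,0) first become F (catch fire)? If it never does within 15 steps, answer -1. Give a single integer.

Step 1: cell (0,0)='F' (+5 fires, +2 burnt)
  -> target ignites at step 1
Step 2: cell (0,0)='.' (+7 fires, +5 burnt)
Step 3: cell (0,0)='.' (+5 fires, +7 burnt)
Step 4: cell (0,0)='.' (+3 fires, +5 burnt)
Step 5: cell (0,0)='.' (+1 fires, +3 burnt)
Step 6: cell (0,0)='.' (+0 fires, +1 burnt)
  fire out at step 6

1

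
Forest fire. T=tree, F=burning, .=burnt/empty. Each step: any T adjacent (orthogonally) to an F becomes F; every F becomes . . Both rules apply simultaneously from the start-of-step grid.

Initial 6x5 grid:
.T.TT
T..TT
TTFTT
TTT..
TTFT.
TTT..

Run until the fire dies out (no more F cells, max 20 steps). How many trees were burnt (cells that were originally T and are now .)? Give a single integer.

Step 1: +6 fires, +2 burnt (F count now 6)
Step 2: +6 fires, +6 burnt (F count now 6)
Step 3: +5 fires, +6 burnt (F count now 5)
Step 4: +1 fires, +5 burnt (F count now 1)
Step 5: +0 fires, +1 burnt (F count now 0)
Fire out after step 5
Initially T: 19, now '.': 29
Total burnt (originally-T cells now '.'): 18

Answer: 18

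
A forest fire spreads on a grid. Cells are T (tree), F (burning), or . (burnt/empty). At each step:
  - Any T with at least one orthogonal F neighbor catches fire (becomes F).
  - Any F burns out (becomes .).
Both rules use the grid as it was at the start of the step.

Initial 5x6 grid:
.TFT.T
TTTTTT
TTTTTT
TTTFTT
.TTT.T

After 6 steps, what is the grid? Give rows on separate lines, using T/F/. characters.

Step 1: 7 trees catch fire, 2 burn out
  .F.F.T
  TTFTTT
  TTTFTT
  TTF.FT
  .TTF.T
Step 2: 7 trees catch fire, 7 burn out
  .....T
  TF.FTT
  TTF.FT
  TF...F
  .TF..T
Step 3: 7 trees catch fire, 7 burn out
  .....T
  F...FT
  TF...F
  F.....
  .F...F
Step 4: 2 trees catch fire, 7 burn out
  .....T
  .....F
  F.....
  ......
  ......
Step 5: 1 trees catch fire, 2 burn out
  .....F
  ......
  ......
  ......
  ......
Step 6: 0 trees catch fire, 1 burn out
  ......
  ......
  ......
  ......
  ......

......
......
......
......
......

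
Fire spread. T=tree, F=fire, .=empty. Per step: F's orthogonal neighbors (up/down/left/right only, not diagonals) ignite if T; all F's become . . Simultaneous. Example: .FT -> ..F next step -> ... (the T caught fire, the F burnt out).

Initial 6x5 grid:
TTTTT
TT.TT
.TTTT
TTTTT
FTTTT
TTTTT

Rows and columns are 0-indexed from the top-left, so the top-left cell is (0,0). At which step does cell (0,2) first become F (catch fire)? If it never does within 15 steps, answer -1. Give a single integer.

Step 1: cell (0,2)='T' (+3 fires, +1 burnt)
Step 2: cell (0,2)='T' (+3 fires, +3 burnt)
Step 3: cell (0,2)='T' (+4 fires, +3 burnt)
Step 4: cell (0,2)='T' (+5 fires, +4 burnt)
Step 5: cell (0,2)='T' (+5 fires, +5 burnt)
Step 6: cell (0,2)='F' (+4 fires, +5 burnt)
  -> target ignites at step 6
Step 7: cell (0,2)='.' (+2 fires, +4 burnt)
Step 8: cell (0,2)='.' (+1 fires, +2 burnt)
Step 9: cell (0,2)='.' (+0 fires, +1 burnt)
  fire out at step 9

6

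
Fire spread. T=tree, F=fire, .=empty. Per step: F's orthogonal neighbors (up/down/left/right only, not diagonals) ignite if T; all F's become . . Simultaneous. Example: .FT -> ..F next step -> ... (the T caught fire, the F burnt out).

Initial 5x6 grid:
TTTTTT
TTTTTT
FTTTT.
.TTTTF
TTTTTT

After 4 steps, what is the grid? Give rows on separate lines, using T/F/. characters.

Step 1: 4 trees catch fire, 2 burn out
  TTTTTT
  FTTTTT
  .FTTT.
  .TTTF.
  TTTTTF
Step 2: 7 trees catch fire, 4 burn out
  FTTTTT
  .FTTTT
  ..FTF.
  .FTF..
  TTTTF.
Step 3: 7 trees catch fire, 7 burn out
  .FTTTT
  ..FTFT
  ...F..
  ..F...
  TFTF..
Step 4: 6 trees catch fire, 7 burn out
  ..FTFT
  ...F.F
  ......
  ......
  F.F...

..FTFT
...F.F
......
......
F.F...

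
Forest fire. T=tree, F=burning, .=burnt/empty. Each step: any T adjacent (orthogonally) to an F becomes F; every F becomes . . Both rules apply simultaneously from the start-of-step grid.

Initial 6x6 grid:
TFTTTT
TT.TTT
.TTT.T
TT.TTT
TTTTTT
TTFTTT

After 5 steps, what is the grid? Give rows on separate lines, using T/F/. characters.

Step 1: 6 trees catch fire, 2 burn out
  F.FTTT
  TF.TTT
  .TTT.T
  TT.TTT
  TTFTTT
  TF.FTT
Step 2: 7 trees catch fire, 6 burn out
  ...FTT
  F..TTT
  .FTT.T
  TT.TTT
  TF.FTT
  F...FT
Step 3: 8 trees catch fire, 7 burn out
  ....FT
  ...FTT
  ..FT.T
  TF.FTT
  F...FT
  .....F
Step 4: 6 trees catch fire, 8 burn out
  .....F
  ....FT
  ...F.T
  F...FT
  .....F
  ......
Step 5: 2 trees catch fire, 6 burn out
  ......
  .....F
  .....T
  .....F
  ......
  ......

......
.....F
.....T
.....F
......
......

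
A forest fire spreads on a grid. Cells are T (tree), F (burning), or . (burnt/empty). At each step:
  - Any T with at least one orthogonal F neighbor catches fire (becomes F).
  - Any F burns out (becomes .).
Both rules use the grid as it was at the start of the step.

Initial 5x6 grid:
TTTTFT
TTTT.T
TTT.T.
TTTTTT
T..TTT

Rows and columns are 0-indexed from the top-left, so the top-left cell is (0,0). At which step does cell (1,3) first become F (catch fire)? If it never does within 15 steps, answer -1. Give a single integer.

Step 1: cell (1,3)='T' (+2 fires, +1 burnt)
Step 2: cell (1,3)='F' (+3 fires, +2 burnt)
  -> target ignites at step 2
Step 3: cell (1,3)='.' (+2 fires, +3 burnt)
Step 4: cell (1,3)='.' (+3 fires, +2 burnt)
Step 5: cell (1,3)='.' (+3 fires, +3 burnt)
Step 6: cell (1,3)='.' (+3 fires, +3 burnt)
Step 7: cell (1,3)='.' (+3 fires, +3 burnt)
Step 8: cell (1,3)='.' (+4 fires, +3 burnt)
Step 9: cell (1,3)='.' (+1 fires, +4 burnt)
Step 10: cell (1,3)='.' (+0 fires, +1 burnt)
  fire out at step 10

2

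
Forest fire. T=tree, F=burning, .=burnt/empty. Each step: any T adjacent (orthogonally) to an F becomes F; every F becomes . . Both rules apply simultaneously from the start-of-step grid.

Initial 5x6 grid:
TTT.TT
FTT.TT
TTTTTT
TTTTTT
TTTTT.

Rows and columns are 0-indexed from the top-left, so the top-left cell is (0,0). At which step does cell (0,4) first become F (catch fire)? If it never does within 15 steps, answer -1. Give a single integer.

Step 1: cell (0,4)='T' (+3 fires, +1 burnt)
Step 2: cell (0,4)='T' (+4 fires, +3 burnt)
Step 3: cell (0,4)='T' (+4 fires, +4 burnt)
Step 4: cell (0,4)='T' (+3 fires, +4 burnt)
Step 5: cell (0,4)='T' (+3 fires, +3 burnt)
Step 6: cell (0,4)='T' (+4 fires, +3 burnt)
Step 7: cell (0,4)='F' (+4 fires, +4 burnt)
  -> target ignites at step 7
Step 8: cell (0,4)='.' (+1 fires, +4 burnt)
Step 9: cell (0,4)='.' (+0 fires, +1 burnt)
  fire out at step 9

7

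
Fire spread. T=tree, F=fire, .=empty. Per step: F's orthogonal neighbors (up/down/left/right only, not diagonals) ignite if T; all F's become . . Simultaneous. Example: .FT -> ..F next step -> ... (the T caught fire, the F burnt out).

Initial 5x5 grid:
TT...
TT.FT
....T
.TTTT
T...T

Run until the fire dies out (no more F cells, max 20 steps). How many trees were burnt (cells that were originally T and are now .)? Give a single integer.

Answer: 7

Derivation:
Step 1: +1 fires, +1 burnt (F count now 1)
Step 2: +1 fires, +1 burnt (F count now 1)
Step 3: +1 fires, +1 burnt (F count now 1)
Step 4: +2 fires, +1 burnt (F count now 2)
Step 5: +1 fires, +2 burnt (F count now 1)
Step 6: +1 fires, +1 burnt (F count now 1)
Step 7: +0 fires, +1 burnt (F count now 0)
Fire out after step 7
Initially T: 12, now '.': 20
Total burnt (originally-T cells now '.'): 7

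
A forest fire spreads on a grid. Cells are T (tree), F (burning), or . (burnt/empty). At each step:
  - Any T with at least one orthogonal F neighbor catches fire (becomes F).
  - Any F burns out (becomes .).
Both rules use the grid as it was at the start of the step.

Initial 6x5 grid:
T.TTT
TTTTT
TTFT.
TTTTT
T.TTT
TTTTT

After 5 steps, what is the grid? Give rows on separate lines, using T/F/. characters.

Step 1: 4 trees catch fire, 1 burn out
  T.TTT
  TTFTT
  TF.F.
  TTFTT
  T.TTT
  TTTTT
Step 2: 7 trees catch fire, 4 burn out
  T.FTT
  TF.FT
  F....
  TF.FT
  T.FTT
  TTTTT
Step 3: 7 trees catch fire, 7 burn out
  T..FT
  F...F
  .....
  F...F
  T..FT
  TTFTT
Step 4: 6 trees catch fire, 7 burn out
  F...F
  .....
  .....
  .....
  F...F
  TF.FT
Step 5: 2 trees catch fire, 6 burn out
  .....
  .....
  .....
  .....
  .....
  F...F

.....
.....
.....
.....
.....
F...F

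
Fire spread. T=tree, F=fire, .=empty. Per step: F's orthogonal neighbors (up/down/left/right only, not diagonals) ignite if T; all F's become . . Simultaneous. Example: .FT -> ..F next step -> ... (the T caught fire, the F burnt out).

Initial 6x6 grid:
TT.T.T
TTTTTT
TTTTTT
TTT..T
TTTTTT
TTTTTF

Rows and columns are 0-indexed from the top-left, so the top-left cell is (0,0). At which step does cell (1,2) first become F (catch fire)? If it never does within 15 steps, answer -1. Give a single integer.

Step 1: cell (1,2)='T' (+2 fires, +1 burnt)
Step 2: cell (1,2)='T' (+3 fires, +2 burnt)
Step 3: cell (1,2)='T' (+3 fires, +3 burnt)
Step 4: cell (1,2)='T' (+4 fires, +3 burnt)
Step 5: cell (1,2)='T' (+6 fires, +4 burnt)
Step 6: cell (1,2)='T' (+4 fires, +6 burnt)
Step 7: cell (1,2)='F' (+4 fires, +4 burnt)
  -> target ignites at step 7
Step 8: cell (1,2)='.' (+2 fires, +4 burnt)
Step 9: cell (1,2)='.' (+2 fires, +2 burnt)
Step 10: cell (1,2)='.' (+1 fires, +2 burnt)
Step 11: cell (1,2)='.' (+0 fires, +1 burnt)
  fire out at step 11

7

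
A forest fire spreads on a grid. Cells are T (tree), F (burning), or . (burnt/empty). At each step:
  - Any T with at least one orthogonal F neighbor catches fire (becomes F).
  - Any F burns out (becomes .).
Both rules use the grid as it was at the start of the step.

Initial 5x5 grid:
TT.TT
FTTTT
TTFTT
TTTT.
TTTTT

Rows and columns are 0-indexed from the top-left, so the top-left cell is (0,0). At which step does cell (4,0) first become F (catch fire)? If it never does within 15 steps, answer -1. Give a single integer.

Step 1: cell (4,0)='T' (+7 fires, +2 burnt)
Step 2: cell (4,0)='T' (+7 fires, +7 burnt)
Step 3: cell (4,0)='F' (+5 fires, +7 burnt)
  -> target ignites at step 3
Step 4: cell (4,0)='.' (+2 fires, +5 burnt)
Step 5: cell (4,0)='.' (+0 fires, +2 burnt)
  fire out at step 5

3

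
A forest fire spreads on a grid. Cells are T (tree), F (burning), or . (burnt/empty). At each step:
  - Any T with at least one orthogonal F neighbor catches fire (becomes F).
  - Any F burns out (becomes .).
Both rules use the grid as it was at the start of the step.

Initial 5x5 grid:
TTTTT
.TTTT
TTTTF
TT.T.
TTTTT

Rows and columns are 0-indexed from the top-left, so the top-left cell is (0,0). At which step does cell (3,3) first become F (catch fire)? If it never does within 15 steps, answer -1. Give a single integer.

Step 1: cell (3,3)='T' (+2 fires, +1 burnt)
Step 2: cell (3,3)='F' (+4 fires, +2 burnt)
  -> target ignites at step 2
Step 3: cell (3,3)='.' (+4 fires, +4 burnt)
Step 4: cell (3,3)='.' (+6 fires, +4 burnt)
Step 5: cell (3,3)='.' (+3 fires, +6 burnt)
Step 6: cell (3,3)='.' (+2 fires, +3 burnt)
Step 7: cell (3,3)='.' (+0 fires, +2 burnt)
  fire out at step 7

2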